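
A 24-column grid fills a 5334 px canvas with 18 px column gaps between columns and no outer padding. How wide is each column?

205 px

5334 − 23·18 = 4920; ÷24 gives c = 205 px.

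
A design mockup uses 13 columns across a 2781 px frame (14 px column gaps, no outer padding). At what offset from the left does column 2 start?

215 px

2781 − 12·14 = 2613; ÷13 gives c = 201 px.
Before column 2: 1 column + 1 column gap.
Offset = 1·(201 + 14) = 1·215 = 215 px.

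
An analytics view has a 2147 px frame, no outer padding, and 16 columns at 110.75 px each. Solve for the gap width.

25 px

16 columns take 16·110.75 = 1772 px; remaining 375 splits into 15 gaps.
g = 375 / 15 = 25 px.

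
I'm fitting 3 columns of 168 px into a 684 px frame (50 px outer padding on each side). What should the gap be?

Content width = 684 − 2·50 = 584 px.
3·168 + 2g = 584 → 2g = 80 → g = 40 px.

40 px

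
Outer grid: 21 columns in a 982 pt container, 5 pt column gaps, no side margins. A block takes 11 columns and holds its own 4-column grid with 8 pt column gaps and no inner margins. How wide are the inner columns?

982 − 20·5 = 882; ÷21 gives c = 42 pt.
11 columns plus 10 column gaps: 462 + 50 = 512 pt.
4d + 3·8 = 512 → 4d = 488 → d = 122 pt.

122 pt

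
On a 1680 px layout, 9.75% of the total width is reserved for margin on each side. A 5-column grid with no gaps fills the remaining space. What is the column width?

270.48 px

1680 × (1 − 2·9.75%) = 1680 × 80.5% = 1352.4 px for the columns.
1352.4 / 5 = 270.48 px per column.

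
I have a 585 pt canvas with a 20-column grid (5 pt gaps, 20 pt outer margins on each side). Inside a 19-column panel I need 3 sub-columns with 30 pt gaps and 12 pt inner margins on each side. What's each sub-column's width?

Inside the margins: 585 − 40 = 545 pt.
20c + 19·5 = 545 → 20c = 450 → c = 22.5 pt.
Span of 19: 19·22.5 + 18·5 = 427.5 + 90 = 517.5 pt.
Inner content = 517.5 − 2·12 = 493.5 pt.
Subtracting 2 gaps of 30 leaves 433.5 for 3 columns, so d = 144.5 pt.

144.5 pt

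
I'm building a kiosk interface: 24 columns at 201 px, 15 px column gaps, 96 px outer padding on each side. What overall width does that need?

5361 px

Total width: 2·96 + 24·201 + 23·15 = 5361 px.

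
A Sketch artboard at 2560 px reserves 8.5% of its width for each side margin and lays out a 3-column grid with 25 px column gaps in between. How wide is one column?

691.6 px

Each margin = 8.5% of 2560 = 217.6 px; content = 2560 − 2·217.6 = 2124.8 px.
3c + 2·25 = 2124.8 → 3c = 2074.8 → c = 691.6 px.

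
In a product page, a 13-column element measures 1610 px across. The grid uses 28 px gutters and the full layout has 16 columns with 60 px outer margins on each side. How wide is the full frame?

2108 px

Subtracting 12 gutters of 28 leaves 1274 for 13 columns, so c = 98 px.
Total width: 2·60 + 16·98 + 15·28 = 2108 px.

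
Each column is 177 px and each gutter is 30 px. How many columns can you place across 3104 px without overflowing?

15 columns

k columns need k·177 + (k−1)·30 = k·207 − 30.
k·207 − 30 ≤ 3104 → k ≤ 3134 / 207 ≈ 15.14, so k = 15.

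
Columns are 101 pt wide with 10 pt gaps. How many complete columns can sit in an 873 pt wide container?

7 columns

Each extra column adds 101 + 10 = 111 pt.
(873 + 10) / 111 = 7.95, so 7 columns fit.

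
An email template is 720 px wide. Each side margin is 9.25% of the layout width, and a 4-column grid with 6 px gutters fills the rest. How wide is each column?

142.2 px

Margins: 9.25% × 720 = 66.6 px each, so content = 720 − 133.2 = 586.8 px.
4 columns + 3 gutters: 4c + 3·6 = 586.8.
4c = 586.8 − 18 = 568.8, so c = 142.2 px.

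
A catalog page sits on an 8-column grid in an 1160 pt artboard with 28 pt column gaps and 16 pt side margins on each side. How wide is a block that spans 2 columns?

261 pt

Subtract both margins: 1160 − 2·16 = 1128 pt.
Subtracting 7 column gaps of 28 leaves 932 for 8 columns, so c = 116.5 pt.
Span of 2: 2·116.5 + 1·28 = 233 + 28 = 261 pt.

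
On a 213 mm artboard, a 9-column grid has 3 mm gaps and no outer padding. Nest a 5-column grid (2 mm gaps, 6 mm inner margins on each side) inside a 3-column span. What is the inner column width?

9.8 mm

9c + 8·3 = 213 → 9c = 189 → c = 21 mm.
3-column span = 3·21 + 2·3 = 69 mm.
Inner content = 69 − 2·6 = 57 mm.
5 columns + 4 gaps: 5d + 4·2 = 57.
5d = 57 − 8 = 49, so d = 9.8 mm.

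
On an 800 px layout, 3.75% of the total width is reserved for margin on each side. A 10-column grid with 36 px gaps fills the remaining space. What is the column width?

800 × (1 − 2·3.75%) = 800 × 92.5% = 740 px for the columns.
10 columns + 9 gaps: 10c + 9·36 = 740.
10c = 740 − 324 = 416, so c = 41.6 px.

41.6 px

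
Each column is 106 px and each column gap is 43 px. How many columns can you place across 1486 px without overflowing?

10 columns: 10·106 + 9·43 = 1447 px ≤ 1486.
11 columns: 1596 px > 1486. So 10.

10 columns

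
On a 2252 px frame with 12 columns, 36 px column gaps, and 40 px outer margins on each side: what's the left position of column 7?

Content = 2252 − 2·40 = 2172 px.
12 columns + 11 column gaps: 12c + 11·36 = 2172.
12c = 2172 − 396 = 1776, so c = 148 px.
Before column 7: the margin + 6 columns + 6 column gaps.
Offset = 40 + 6·(148 + 36) = 40 + 1104 = 1144 px.

1144 px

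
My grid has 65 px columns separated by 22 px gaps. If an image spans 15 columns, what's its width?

1283 px

15 columns plus 14 gaps: 975 + 308 = 1283 px.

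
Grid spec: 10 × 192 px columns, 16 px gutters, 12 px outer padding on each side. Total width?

2088 px

Artboard = 2·12 + 10·192 + 9·16 = 24 + 1920 + 144 = 2088 px.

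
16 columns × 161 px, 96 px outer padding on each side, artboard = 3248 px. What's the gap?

32 px

Inside the margins: 3248 − 192 = 3056 px.
16·161 + 15g = 3056 → 15g = 480 → g = 32 px.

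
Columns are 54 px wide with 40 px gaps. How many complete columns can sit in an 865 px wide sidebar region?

Each extra column adds 54 + 40 = 94 px.
(865 + 40) / 94 = 9.63, so 9 columns fit.

9 columns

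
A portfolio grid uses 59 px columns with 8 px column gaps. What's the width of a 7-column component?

7-column span = 7·59 + 6·8 = 461 px.

461 px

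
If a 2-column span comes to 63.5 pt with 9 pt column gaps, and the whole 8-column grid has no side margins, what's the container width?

Subtracting 1 column gap of 9 leaves 54.5 for 2 columns, so c = 27.25 pt.
Total width: 8·27.25 + 7·9 = 281 pt.

281 pt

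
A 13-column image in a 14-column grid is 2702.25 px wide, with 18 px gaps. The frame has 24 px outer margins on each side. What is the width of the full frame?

2959.5 px

Subtracting 12 gaps of 18 leaves 2486.25 for 13 columns, so c = 191.25 px.
Frame = 2·24 + 14·191.25 + 13·18 = 48 + 2677.5 + 234 = 2959.5 px.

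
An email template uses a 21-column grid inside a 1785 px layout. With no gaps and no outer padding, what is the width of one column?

1785 / 21 = 85 px per column.

85 px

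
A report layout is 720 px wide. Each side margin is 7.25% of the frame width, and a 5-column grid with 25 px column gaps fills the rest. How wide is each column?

720 × (1 − 2·7.25%) = 720 × 85.5% = 615.6 px for the columns.
615.6 − 4·25 = 515.6; ÷5 gives c = 103.12 px.

103.12 px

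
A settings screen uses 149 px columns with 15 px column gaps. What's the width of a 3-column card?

477 px

Span of 3: 3·149 + 2·15 = 447 + 30 = 477 px.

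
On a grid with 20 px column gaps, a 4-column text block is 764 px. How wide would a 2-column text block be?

4c + 3·20 = 764 → 4c = 704 → c = 176 px.
Span of 2: 2·176 + 1·20 = 352 + 20 = 372 px.

372 px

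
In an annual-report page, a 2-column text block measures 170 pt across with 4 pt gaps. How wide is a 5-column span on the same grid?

Subtracting 1 gap of 4 leaves 166 for 2 columns, so c = 83 pt.
5 columns plus 4 gaps: 415 + 16 = 431 pt.

431 pt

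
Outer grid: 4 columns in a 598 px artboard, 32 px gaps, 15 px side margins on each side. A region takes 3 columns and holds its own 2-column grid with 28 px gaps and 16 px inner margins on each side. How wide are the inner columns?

179 px

Subtract both margins: 598 − 2·15 = 568 px.
4 columns + 3 gaps: 4c + 3·32 = 568.
4c = 568 − 96 = 472, so c = 118 px.
Span of 3: 3·118 + 2·32 = 354 + 64 = 418 px.
Inner content = 418 − 2·16 = 386 px.
2d + 1·28 = 386 → 2d = 358 → d = 179 px.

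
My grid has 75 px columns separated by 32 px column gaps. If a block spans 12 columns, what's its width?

1252 px

12-column span = 12·75 + 11·32 = 1252 px.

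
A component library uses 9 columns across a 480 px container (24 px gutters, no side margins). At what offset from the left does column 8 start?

9c + 8·24 = 480 → 9c = 288 → c = 32 px.
Each column+gutter stride is 56 px; with no margin, 7 of them is 392 px.

392 px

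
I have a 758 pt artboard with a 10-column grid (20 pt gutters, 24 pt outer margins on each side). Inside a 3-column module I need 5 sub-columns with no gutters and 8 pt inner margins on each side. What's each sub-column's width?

36.6 pt

Subtract both margins: 758 − 2·24 = 710 pt.
Subtracting 9 gutters of 20 leaves 530 for 10 columns, so c = 53 pt.
3 columns plus 2 gutters: 159 + 40 = 199 pt.
Inner content = 199 − 2·8 = 183 pt.
With no gutters, each column is 183/5 = 36.6 pt.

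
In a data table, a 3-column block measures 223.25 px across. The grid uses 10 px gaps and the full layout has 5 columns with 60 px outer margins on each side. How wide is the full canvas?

3c + 2·10 = 223.25 → 3c = 203.25 → c = 67.75 px.
Total width: 2·60 + 5·67.75 + 4·10 = 498.75 px.

498.75 px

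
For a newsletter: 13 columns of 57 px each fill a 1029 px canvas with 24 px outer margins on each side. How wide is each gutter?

Inside the margins: 1029 − 48 = 981 px.
13·57 + 12g = 981 → 12g = 240 → g = 20 px.

20 px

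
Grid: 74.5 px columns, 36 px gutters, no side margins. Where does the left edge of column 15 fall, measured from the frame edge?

Each column+gutter stride is 110.5 px; with no margin, 14 of them is 1547 px.

1547 px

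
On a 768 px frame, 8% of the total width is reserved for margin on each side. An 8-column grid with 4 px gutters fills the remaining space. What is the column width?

768 × (1 − 2·8%) = 768 × 84% = 645.12 px for the columns.
8c + 7·4 = 645.12 → 8c = 617.12 → c = 77.14 px.

77.14 px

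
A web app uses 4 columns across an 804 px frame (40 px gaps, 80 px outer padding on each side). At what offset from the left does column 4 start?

Subtract both margins: 804 − 2·80 = 644 px.
644 − 3·40 = 524; ÷4 gives c = 131 px.
Before column 4: the margin + 3 columns + 3 gaps.
Offset = 80 + 3·(131 + 40) = 80 + 513 = 593 px.

593 px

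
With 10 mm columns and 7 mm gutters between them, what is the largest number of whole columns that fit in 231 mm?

k columns need k·10 + (k−1)·7 = k·17 − 7.
k·17 − 7 ≤ 231 → k ≤ 238 / 17 ≈ 14.00, so k = 14.

14 columns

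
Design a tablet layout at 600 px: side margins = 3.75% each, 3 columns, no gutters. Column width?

185 px

Margins: 3.75% × 600 = 22.5 px each, so content = 600 − 45 = 555 px.
With no gutters, each column is 555/3 = 185 px.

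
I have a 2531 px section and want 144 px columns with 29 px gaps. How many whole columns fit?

14 columns: 14·144 + 13·29 = 2393 px ≤ 2531.
15 columns: 2566 px > 2531. So 14.

14 columns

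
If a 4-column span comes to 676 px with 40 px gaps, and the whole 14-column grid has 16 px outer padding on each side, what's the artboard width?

4c + 3·40 = 676 → 4c = 556 → c = 139 px.
Adding margins, columns and gutters: 32 + 1946 + 520 = 2498 px.

2498 px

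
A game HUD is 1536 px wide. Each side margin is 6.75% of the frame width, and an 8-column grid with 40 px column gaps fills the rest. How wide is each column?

Margins: 6.75% × 1536 = 103.68 px each, so content = 1536 − 207.36 = 1328.64 px.
8c + 7·40 = 1328.64 → 8c = 1048.64 → c = 131.08 px.

131.08 px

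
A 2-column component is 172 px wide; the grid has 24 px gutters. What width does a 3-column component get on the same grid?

270 px

2 columns + 1 gutter: 2c + 1·24 = 172.
2c = 172 − 24 = 148, so c = 74 px.
Span of 3: 3·74 + 2·24 = 222 + 48 = 270 px.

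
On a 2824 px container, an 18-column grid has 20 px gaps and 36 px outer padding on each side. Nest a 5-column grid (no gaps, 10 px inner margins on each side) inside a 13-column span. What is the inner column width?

392.4 px

Take off 72 px of margins, leaving 2752 px.
2752 − 17·20 = 2412; ÷18 gives c = 134 px.
13-column span = 13·134 + 12·20 = 1982 px.
Inner content = 1982 − 2·10 = 1962 px.
With no gaps, each column is 1962/5 = 392.4 px.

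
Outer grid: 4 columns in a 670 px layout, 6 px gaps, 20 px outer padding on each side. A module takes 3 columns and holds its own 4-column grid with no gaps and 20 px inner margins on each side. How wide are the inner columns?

Inside the margins: 670 − 40 = 630 px.
4c + 3·6 = 630 → 4c = 612 → c = 153 px.
Span of 3: 3·153 + 2·6 = 459 + 12 = 471 px.
Inner content = 471 − 2·20 = 431 px.
431 / 4 = 107.75 px per column.

107.75 px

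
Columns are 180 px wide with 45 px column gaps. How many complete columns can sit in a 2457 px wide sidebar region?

11 columns: 11·180 + 10·45 = 2430 px ≤ 2457.
12 columns: 2655 px > 2457. So 11.

11 columns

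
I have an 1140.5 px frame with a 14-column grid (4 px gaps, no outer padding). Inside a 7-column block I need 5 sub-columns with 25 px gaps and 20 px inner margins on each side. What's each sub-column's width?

Subtracting 13 gaps of 4 leaves 1088.5 for 14 columns, so c = 77.75 px.
Span of 7: 7·77.75 + 6·4 = 544.25 + 24 = 568.25 px.
Inner content = 568.25 − 2·20 = 528.25 px.
Subtracting 4 gaps of 25 leaves 428.25 for 5 columns, so d = 85.65 px.

85.65 px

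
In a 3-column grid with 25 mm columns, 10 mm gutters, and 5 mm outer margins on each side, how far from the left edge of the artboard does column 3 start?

Column 3 starts at margin + 2·(column + gutter) = 5 + 2·35 = 75 mm.

75 mm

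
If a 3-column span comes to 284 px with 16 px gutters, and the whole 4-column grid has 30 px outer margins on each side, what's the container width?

3 columns + 2 gutters: 3c + 2·16 = 284.
3c = 284 − 32 = 252, so c = 84 px.
Total width: 2·30 + 4·84 + 3·16 = 444 px.

444 px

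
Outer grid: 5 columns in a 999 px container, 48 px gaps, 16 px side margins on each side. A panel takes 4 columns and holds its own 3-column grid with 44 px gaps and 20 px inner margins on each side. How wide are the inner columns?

Take off 32 px of margins, leaving 967 px.
967 − 4·48 = 775; ÷5 gives c = 155 px.
4 columns plus 3 gaps: 620 + 144 = 764 px.
Inner content = 764 − 2·20 = 724 px.
3 columns + 2 gaps: 3d + 2·44 = 724.
3d = 724 − 88 = 636, so d = 212 px.

212 px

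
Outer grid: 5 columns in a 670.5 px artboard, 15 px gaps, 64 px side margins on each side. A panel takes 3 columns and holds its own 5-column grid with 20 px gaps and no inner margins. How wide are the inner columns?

Subtract both margins: 670.5 − 2·64 = 542.5 px.
5 columns + 4 gaps: 5c + 4·15 = 542.5.
5c = 542.5 − 60 = 482.5, so c = 96.5 px.
Span of 3: 3·96.5 + 2·15 = 289.5 + 30 = 319.5 px.
319.5 − 4·20 = 239.5; ÷5 gives d = 47.9 px.

47.9 px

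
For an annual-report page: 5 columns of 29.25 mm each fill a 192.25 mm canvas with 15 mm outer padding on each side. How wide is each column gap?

Take off 30 mm of margins, leaving 162.25 mm.
Columns use 146.25 mm, leaving 16 mm across 4 column gaps = 4 mm each.

4 mm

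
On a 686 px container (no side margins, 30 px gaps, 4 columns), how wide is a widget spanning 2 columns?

328 px

686 − 3·30 = 596; ÷4 gives c = 149 px.
2-column span = 2·149 + 1·30 = 328 px.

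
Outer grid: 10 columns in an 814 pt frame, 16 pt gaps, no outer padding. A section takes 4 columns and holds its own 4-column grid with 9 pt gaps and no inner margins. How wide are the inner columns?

72.25 pt

10 columns + 9 gaps: 10c + 9·16 = 814.
10c = 814 − 144 = 670, so c = 67 pt.
Span of 4: 4·67 + 3·16 = 268 + 48 = 316 pt.
4 columns + 3 gaps: 4d + 3·9 = 316.
4d = 316 − 27 = 289, so d = 72.25 pt.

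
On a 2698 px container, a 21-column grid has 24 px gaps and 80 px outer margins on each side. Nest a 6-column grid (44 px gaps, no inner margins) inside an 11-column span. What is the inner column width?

183 px

Take off 160 px of margins, leaving 2538 px.
21c + 20·24 = 2538 → 21c = 2058 → c = 98 px.
11 columns plus 10 gaps: 1078 + 240 = 1318 px.
6 columns + 5 gaps: 6d + 5·44 = 1318.
6d = 1318 − 220 = 1098, so d = 183 px.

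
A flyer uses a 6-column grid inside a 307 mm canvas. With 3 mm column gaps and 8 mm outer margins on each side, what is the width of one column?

Content width = 307 − 2·8 = 291 mm.
6 columns + 5 column gaps: 6c + 5·3 = 291.
6c = 291 − 15 = 276, so c = 46 mm.

46 mm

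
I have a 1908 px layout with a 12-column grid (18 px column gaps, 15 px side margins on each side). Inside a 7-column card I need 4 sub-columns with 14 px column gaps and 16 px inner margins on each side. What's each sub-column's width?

253.5 px

Outer content = 1908 − 2·15 = 1878 px.
Subtracting 11 column gaps of 18 leaves 1680 for 12 columns, so c = 140 px.
7 columns plus 6 column gaps: 980 + 108 = 1088 px.
Inner content = 1088 − 2·16 = 1056 px.
Subtracting 3 column gaps of 14 leaves 1014 for 4 columns, so d = 253.5 px.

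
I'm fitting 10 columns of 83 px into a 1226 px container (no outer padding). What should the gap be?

44 px

10·83 + 9g = 1226 → 9g = 396 → g = 44 px.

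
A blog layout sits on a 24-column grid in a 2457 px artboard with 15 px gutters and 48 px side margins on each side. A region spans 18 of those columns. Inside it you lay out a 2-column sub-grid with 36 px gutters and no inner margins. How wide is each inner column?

865.5 px

Outer content = 2457 − 2·48 = 2361 px.
Subtracting 23 gutters of 15 leaves 2016 for 24 columns, so c = 84 px.
18 columns plus 17 gutters: 1512 + 255 = 1767 px.
2d + 1·36 = 1767 → 2d = 1731 → d = 865.5 px.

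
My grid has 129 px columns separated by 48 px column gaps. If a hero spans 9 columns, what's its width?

Span of 9: 9·129 + 8·48 = 1161 + 384 = 1545 px.

1545 px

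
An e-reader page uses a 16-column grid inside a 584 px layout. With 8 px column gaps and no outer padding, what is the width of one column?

29 px

Subtracting 15 column gaps of 8 leaves 464 for 16 columns, so c = 29 px.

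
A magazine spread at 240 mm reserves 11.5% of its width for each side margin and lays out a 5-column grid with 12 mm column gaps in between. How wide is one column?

Margins: 11.5% × 240 = 27.6 mm each, so content = 240 − 55.2 = 184.8 mm.
Subtracting 4 column gaps of 12 leaves 136.8 for 5 columns, so c = 27.36 mm.

27.36 mm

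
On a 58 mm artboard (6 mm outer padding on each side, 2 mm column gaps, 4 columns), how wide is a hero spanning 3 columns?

34 mm

Take off 12 mm of margins, leaving 46 mm.
4c + 3·2 = 46 → 4c = 40 → c = 10 mm.
3-column span = 3·10 + 2·2 = 34 mm.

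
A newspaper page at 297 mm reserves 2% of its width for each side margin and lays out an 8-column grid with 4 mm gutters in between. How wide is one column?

32.14 mm

Margins: 2% × 297 = 5.94 mm each, so content = 297 − 11.88 = 285.12 mm.
8 columns + 7 gutters: 8c + 7·4 = 285.12.
8c = 285.12 − 28 = 257.12, so c = 32.14 mm.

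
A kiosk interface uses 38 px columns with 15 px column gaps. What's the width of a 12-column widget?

621 px

12 columns plus 11 column gaps: 456 + 165 = 621 px.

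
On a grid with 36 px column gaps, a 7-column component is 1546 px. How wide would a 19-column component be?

Subtracting 6 column gaps of 36 leaves 1330 for 7 columns, so c = 190 px.
19 columns plus 18 column gaps: 3610 + 648 = 4258 px.

4258 px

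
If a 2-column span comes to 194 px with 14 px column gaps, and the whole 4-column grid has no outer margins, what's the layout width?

402 px

2c + 1·14 = 194 → 2c = 180 → c = 90 px.
Layout = 4·90 + 3·14 = 360 + 42 = 402 px.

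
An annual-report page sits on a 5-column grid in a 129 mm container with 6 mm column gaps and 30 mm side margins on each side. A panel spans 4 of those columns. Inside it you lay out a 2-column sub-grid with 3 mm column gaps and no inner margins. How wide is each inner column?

25.5 mm

Take off 60 mm of margins, leaving 69 mm.
5 columns + 4 column gaps: 5c + 4·6 = 69.
5c = 69 − 24 = 45, so c = 9 mm.
4 columns plus 3 column gaps: 36 + 18 = 54 mm.
54 − 1·3 = 51; ÷2 gives d = 25.5 mm.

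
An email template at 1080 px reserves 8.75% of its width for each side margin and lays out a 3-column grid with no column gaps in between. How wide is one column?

Margins: 8.75% × 1080 = 94.5 px each, so content = 1080 − 189 = 891 px.
891 / 3 = 297 px per column.

297 px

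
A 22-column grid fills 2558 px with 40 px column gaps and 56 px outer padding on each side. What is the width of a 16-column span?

Take off 112 px of margins, leaving 2446 px.
22c + 21·40 = 2446 → 22c = 1606 → c = 73 px.
16-column span = 16·73 + 15·40 = 1768 px.

1768 px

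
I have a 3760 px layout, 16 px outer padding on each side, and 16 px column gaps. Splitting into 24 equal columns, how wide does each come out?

Take off 32 px of margins, leaving 3728 px.
24 columns + 23 column gaps: 24c + 23·16 = 3728.
24c = 3728 − 368 = 3360, so c = 140 px.

140 px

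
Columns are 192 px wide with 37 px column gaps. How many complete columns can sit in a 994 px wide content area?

4 columns

4 columns: 4·192 + 3·37 = 879 px ≤ 994.
5 columns: 1108 px > 994. So 4.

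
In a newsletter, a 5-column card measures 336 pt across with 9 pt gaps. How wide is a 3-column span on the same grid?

198 pt

Subtracting 4 gaps of 9 leaves 300 for 5 columns, so c = 60 pt.
Span of 3: 3·60 + 2·9 = 180 + 18 = 198 pt.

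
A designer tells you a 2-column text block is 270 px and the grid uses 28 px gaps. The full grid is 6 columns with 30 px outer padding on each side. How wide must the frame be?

926 px

2c + 1·28 = 270 → 2c = 242 → c = 121 px.
Frame = 2·30 + 6·121 + 5·28 = 60 + 726 + 140 = 926 px.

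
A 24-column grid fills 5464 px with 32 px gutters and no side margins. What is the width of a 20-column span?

Subtracting 23 gutters of 32 leaves 4728 for 24 columns, so c = 197 px.
20-column span = 20·197 + 19·32 = 4548 px.

4548 px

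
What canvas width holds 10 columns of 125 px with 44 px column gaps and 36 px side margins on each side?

1718 px

Total width: 2·36 + 10·125 + 9·44 = 1718 px.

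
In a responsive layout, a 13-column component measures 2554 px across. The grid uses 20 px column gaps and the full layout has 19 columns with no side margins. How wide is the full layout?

Subtracting 12 column gaps of 20 leaves 2314 for 13 columns, so c = 178 px.
Summing: 3382 + 360 = 3742 px.

3742 px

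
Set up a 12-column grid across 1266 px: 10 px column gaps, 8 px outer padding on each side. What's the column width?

Content width = 1266 − 2·8 = 1250 px.
1250 − 11·10 = 1140; ÷12 gives c = 95 px.

95 px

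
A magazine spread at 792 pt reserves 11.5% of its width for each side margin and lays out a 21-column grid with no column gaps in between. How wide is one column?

29.04 pt

Margins: 11.5% × 792 = 91.08 pt each, so content = 792 − 182.16 = 609.84 pt.
With no column gaps, each column is 609.84/21 = 29.04 pt.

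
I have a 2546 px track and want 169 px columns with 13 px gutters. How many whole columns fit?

14 columns

Each extra column adds 169 + 13 = 182 px.
(2546 + 13) / 182 = 14.06, so 14 columns fit.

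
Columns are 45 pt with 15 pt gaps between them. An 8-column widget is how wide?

Span of 8: 8·45 + 7·15 = 360 + 105 = 465 pt.

465 pt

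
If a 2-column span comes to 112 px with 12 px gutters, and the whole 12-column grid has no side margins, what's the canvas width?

Subtracting 1 gutter of 12 leaves 100 for 2 columns, so c = 50 px.
Canvas = 12·50 + 11·12 = 600 + 132 = 732 px.

732 px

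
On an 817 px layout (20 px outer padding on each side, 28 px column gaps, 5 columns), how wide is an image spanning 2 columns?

294 px

Take off 40 px of margins, leaving 777 px.
5 columns + 4 column gaps: 5c + 4·28 = 777.
5c = 777 − 112 = 665, so c = 133 px.
2 columns plus 1 column gap: 266 + 28 = 294 px.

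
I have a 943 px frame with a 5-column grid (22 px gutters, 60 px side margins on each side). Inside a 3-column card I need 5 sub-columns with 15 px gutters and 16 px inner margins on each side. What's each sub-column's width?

78.6 px

Subtract both margins: 943 − 2·60 = 823 px.
5c + 4·22 = 823 → 5c = 735 → c = 147 px.
Span of 3: 3·147 + 2·22 = 441 + 44 = 485 px.
Inner content = 485 − 2·16 = 453 px.
Subtracting 4 gutters of 15 leaves 393 for 5 columns, so d = 78.6 px.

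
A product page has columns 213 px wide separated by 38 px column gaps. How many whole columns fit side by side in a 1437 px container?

5 columns: 5·213 + 4·38 = 1217 px ≤ 1437.
6 columns: 1468 px > 1437. So 5.

5 columns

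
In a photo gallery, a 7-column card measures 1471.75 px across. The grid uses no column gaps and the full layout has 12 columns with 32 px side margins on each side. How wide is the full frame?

With no column gaps, each column is 1471.75/7 = 210.25 px.
Summing: 64 + 2523 = 2587 px.

2587 px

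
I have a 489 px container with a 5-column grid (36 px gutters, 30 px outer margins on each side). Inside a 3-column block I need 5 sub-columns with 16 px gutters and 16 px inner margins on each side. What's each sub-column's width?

29.4 px

Take off 60 px of margins, leaving 429 px.
5 columns + 4 gutters: 5c + 4·36 = 429.
5c = 429 − 144 = 285, so c = 57 px.
3 columns plus 2 gutters: 171 + 72 = 243 px.
Inner content = 243 − 2·16 = 211 px.
5d + 4·16 = 211 → 5d = 147 → d = 29.4 px.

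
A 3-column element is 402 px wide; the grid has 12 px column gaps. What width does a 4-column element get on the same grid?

540 px

3c + 2·12 = 402 → 3c = 378 → c = 126 px.
4-column span = 4·126 + 3·12 = 540 px.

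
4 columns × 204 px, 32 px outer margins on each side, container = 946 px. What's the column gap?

22 px

Take off 64 px of margins, leaving 882 px.
4 columns take 4·204 = 816 px; remaining 66 splits into 3 column gaps.
g = 66 / 3 = 22 px.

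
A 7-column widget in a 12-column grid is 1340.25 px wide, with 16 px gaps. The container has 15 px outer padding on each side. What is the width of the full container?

2339 px

1340.25 − 6·16 = 1244.25; ÷7 gives c = 177.75 px.
Total width: 2·15 + 12·177.75 + 11·16 = 2339 px.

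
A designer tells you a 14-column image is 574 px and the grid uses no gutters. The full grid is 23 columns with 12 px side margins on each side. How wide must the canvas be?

574 / 14 = 41 px per column.
Canvas = 2·12 + 23·41 = 24 + 943 = 967 px.

967 px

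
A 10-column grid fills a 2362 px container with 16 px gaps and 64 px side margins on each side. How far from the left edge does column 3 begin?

Subtract both margins: 2362 − 2·64 = 2234 px.
Subtracting 9 gaps of 16 leaves 2090 for 10 columns, so c = 209 px.
Each column+gutter stride is 225 px; 2 of them past the 64 px margin is 64 + 450 = 514 px.

514 px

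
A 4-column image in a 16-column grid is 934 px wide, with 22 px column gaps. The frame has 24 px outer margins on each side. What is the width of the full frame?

4c + 3·22 = 934 → 4c = 868 → c = 217 px.
Total width: 2·24 + 16·217 + 15·22 = 3850 px.

3850 px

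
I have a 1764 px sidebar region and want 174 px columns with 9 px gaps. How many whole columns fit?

k columns need k·174 + (k−1)·9 = k·183 − 9.
k·183 − 9 ≤ 1764 → k ≤ 1773 / 183 ≈ 9.69, so k = 9.

9 columns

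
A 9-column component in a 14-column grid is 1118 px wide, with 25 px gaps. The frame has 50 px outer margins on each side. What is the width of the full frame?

1853 px

Subtracting 8 gaps of 25 leaves 918 for 9 columns, so c = 102 px.
Frame = 2·50 + 14·102 + 13·25 = 100 + 1428 + 325 = 1853 px.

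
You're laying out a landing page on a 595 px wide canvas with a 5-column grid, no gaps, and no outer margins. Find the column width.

119 px

595 / 5 = 119 px per column.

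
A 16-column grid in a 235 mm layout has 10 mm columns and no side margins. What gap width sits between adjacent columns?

16 columns take 16·10 = 160 mm; remaining 75 splits into 15 gaps.
g = 75 / 15 = 5 mm.

5 mm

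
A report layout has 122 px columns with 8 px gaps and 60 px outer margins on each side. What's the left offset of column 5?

580 px

Column 5 starts at margin + 4·(column + gutter) = 60 + 4·130 = 580 px.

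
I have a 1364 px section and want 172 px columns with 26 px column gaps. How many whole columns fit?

7 columns: 7·172 + 6·26 = 1360 px ≤ 1364.
8 columns: 1558 px > 1364. So 7.

7 columns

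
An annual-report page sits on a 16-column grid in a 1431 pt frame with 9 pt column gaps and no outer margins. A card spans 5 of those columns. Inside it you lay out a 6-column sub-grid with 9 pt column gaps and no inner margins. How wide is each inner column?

16 columns + 15 column gaps: 16c + 15·9 = 1431.
16c = 1431 − 135 = 1296, so c = 81 pt.
5 columns plus 4 column gaps: 405 + 36 = 441 pt.
6d + 5·9 = 441 → 6d = 396 → d = 66 pt.

66 pt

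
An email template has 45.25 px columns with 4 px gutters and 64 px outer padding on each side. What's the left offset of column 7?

Before column 7: the margin + 6 columns + 6 gutters.
Offset = 64 + 6·(45.25 + 4) = 64 + 295.5 = 359.5 px.

359.5 px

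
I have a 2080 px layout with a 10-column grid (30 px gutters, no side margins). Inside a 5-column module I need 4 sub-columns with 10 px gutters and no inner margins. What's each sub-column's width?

248.75 px

2080 − 9·30 = 1810; ÷10 gives c = 181 px.
5-column span = 5·181 + 4·30 = 1025 px.
Subtracting 3 gutters of 10 leaves 995 for 4 columns, so d = 248.75 px.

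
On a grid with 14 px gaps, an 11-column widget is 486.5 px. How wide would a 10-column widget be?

441 px

Subtracting 10 gaps of 14 leaves 346.5 for 11 columns, so c = 31.5 px.
Span of 10: 10·31.5 + 9·14 = 315 + 126 = 441 px.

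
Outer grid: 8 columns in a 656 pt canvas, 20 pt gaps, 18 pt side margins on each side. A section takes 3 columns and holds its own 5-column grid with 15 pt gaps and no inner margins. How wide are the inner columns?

Inside the margins: 656 − 36 = 620 pt.
Subtracting 7 gaps of 20 leaves 480 for 8 columns, so c = 60 pt.
Span of 3: 3·60 + 2·20 = 180 + 40 = 220 pt.
Subtracting 4 gaps of 15 leaves 160 for 5 columns, so d = 32 pt.

32 pt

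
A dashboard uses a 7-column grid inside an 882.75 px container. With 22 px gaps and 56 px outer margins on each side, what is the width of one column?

91.25 px

Subtract both margins: 882.75 − 2·56 = 770.75 px.
7 columns + 6 gaps: 7c + 6·22 = 770.75.
7c = 770.75 − 132 = 638.75, so c = 91.25 px.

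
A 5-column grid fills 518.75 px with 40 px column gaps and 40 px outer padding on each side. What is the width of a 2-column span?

Take off 80 px of margins, leaving 438.75 px.
Subtracting 4 column gaps of 40 leaves 278.75 for 5 columns, so c = 55.75 px.
2-column span = 2·55.75 + 1·40 = 151.5 px.

151.5 px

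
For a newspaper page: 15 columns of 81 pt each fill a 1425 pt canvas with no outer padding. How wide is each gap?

15·81 + 14g = 1425 → 14g = 210 → g = 15 pt.

15 pt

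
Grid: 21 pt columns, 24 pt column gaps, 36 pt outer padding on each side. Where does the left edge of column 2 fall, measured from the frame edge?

81 pt

Each column+gutter stride is 45 pt; 1 of them past the 36 pt margin is 36 + 45 = 81 pt.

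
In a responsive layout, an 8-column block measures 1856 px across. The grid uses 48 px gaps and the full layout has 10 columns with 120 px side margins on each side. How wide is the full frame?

8c + 7·48 = 1856 → 8c = 1520 → c = 190 px.
Total width: 2·120 + 10·190 + 9·48 = 2572 px.

2572 px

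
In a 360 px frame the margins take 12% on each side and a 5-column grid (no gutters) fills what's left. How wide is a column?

54.72 px

360 × (1 − 2·12%) = 360 × 76% = 273.6 px for the columns.
5c = 273.6 → c = 54.72 px.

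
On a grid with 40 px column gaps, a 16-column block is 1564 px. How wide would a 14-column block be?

1363.5 px

Subtracting 15 column gaps of 40 leaves 964 for 16 columns, so c = 60.25 px.
14 columns plus 13 column gaps: 843.5 + 520 = 1363.5 px.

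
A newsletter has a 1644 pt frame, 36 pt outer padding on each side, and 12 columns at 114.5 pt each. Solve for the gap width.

18 pt

Inside the margins: 1644 − 72 = 1572 pt.
12·114.5 + 11g = 1572 → 11g = 198 → g = 18 pt.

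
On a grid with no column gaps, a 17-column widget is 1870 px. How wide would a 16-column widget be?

17c = 1870 → c = 110 px.
16-column span = 16·110 = 1760 px.

1760 px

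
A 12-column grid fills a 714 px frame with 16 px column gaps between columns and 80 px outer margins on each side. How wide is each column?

Content width = 714 − 2·80 = 554 px.
Subtracting 11 column gaps of 16 leaves 378 for 12 columns, so c = 31.5 px.

31.5 px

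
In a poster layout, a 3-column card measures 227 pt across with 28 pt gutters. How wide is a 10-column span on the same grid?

3 columns + 2 gutters: 3c + 2·28 = 227.
3c = 227 − 56 = 171, so c = 57 pt.
10 columns plus 9 gutters: 570 + 252 = 822 pt.

822 pt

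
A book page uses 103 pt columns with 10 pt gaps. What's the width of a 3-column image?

3-column span = 3·103 + 2·10 = 329 pt.

329 pt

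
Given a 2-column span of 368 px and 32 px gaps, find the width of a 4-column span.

2c + 1·32 = 368 → 2c = 336 → c = 168 px.
Span of 4: 4·168 + 3·32 = 672 + 96 = 768 px.

768 px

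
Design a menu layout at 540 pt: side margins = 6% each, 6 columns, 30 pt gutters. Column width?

Each margin = 6% of 540 = 32.4 pt; content = 540 − 2·32.4 = 475.2 pt.
6c + 5·30 = 475.2 → 6c = 325.2 → c = 54.2 pt.

54.2 pt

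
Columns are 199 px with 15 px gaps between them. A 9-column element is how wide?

1911 px

Span of 9: 9·199 + 8·15 = 1791 + 120 = 1911 px.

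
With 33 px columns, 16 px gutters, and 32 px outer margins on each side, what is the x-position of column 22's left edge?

1061 px

Each column+gutter stride is 49 px; 21 of them past the 32 px margin is 32 + 1029 = 1061 px.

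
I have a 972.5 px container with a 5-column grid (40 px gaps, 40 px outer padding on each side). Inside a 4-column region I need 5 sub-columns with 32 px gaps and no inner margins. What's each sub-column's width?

115.6 px

Inside the margins: 972.5 − 80 = 892.5 px.
Subtracting 4 gaps of 40 leaves 732.5 for 5 columns, so c = 146.5 px.
Span of 4: 4·146.5 + 3·40 = 586 + 120 = 706 px.
5 columns + 4 gaps: 5d + 4·32 = 706.
5d = 706 − 128 = 578, so d = 115.6 px.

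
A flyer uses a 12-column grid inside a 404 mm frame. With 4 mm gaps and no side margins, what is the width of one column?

12 columns + 11 gaps: 12c + 11·4 = 404.
12c = 404 − 44 = 360, so c = 30 mm.

30 mm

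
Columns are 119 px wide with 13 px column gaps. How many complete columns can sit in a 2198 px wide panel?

16 columns

k columns need k·119 + (k−1)·13 = k·132 − 13.
k·132 − 13 ≤ 2198 → k ≤ 2211 / 132 ≈ 16.75, so k = 16.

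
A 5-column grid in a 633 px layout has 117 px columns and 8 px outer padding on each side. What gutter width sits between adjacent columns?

8 px

Subtract both margins: 633 − 2·8 = 617 px.
5·117 + 4g = 617 → 4g = 32 → g = 8 px.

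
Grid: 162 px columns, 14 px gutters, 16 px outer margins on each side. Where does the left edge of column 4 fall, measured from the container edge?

544 px

Each column+gutter stride is 176 px; 3 of them past the 16 px margin is 16 + 528 = 544 px.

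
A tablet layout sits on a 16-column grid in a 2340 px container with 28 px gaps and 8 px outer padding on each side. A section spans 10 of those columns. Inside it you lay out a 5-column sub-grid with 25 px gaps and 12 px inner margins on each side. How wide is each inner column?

Take off 16 px of margins, leaving 2324 px.
2324 − 15·28 = 1904; ÷16 gives c = 119 px.
10-column span = 10·119 + 9·28 = 1442 px.
Inner content = 1442 − 2·12 = 1418 px.
5 columns + 4 gaps: 5d + 4·25 = 1418.
5d = 1418 − 100 = 1318, so d = 263.6 px.

263.6 px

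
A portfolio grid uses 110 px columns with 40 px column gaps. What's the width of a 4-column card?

4-column span = 4·110 + 3·40 = 560 px.

560 px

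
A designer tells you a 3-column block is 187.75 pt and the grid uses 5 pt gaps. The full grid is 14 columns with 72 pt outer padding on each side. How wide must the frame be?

1038.5 pt

3 columns + 2 gaps: 3c + 2·5 = 187.75.
3c = 187.75 − 10 = 177.75, so c = 59.25 pt.
Frame = 2·72 + 14·59.25 + 13·5 = 144 + 829.5 + 65 = 1038.5 pt.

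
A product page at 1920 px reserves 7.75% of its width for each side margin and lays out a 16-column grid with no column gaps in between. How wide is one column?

101.4 px

1920 × (1 − 2·7.75%) = 1920 × 84.5% = 1622.4 px for the columns.
16c = 1622.4 → c = 101.4 px.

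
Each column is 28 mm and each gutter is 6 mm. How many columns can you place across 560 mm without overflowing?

Each extra column adds 28 + 6 = 34 mm.
(560 + 6) / 34 = 16.65, so 16 columns fit.

16 columns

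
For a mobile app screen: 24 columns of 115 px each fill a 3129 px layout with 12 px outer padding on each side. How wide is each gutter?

Content width = 3129 − 2·12 = 3105 px.
Columns use 2760 px, leaving 345 px across 23 gutters = 15 px each.

15 px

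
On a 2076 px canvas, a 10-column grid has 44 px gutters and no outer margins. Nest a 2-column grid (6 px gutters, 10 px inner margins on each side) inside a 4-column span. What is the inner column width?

389 px

10 columns + 9 gutters: 10c + 9·44 = 2076.
10c = 2076 − 396 = 1680, so c = 168 px.
4 columns plus 3 gutters: 672 + 132 = 804 px.
Inner content = 804 − 2·10 = 784 px.
784 − 1·6 = 778; ÷2 gives d = 389 px.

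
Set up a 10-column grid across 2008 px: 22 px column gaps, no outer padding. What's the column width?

181 px

Subtracting 9 column gaps of 22 leaves 1810 for 10 columns, so c = 181 px.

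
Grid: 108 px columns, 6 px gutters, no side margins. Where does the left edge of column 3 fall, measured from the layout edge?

228 px

No margin, so column 3 starts at 2·(column + gutter) = 2·114 = 228 px.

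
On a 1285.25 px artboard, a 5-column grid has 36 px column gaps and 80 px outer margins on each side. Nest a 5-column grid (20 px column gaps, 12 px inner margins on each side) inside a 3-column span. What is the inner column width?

Inside the margins: 1285.25 − 160 = 1125.25 px.
Subtracting 4 column gaps of 36 leaves 981.25 for 5 columns, so c = 196.25 px.
3 columns plus 2 column gaps: 588.75 + 72 = 660.75 px.
Inner content = 660.75 − 2·12 = 636.75 px.
5 columns + 4 column gaps: 5d + 4·20 = 636.75.
5d = 636.75 − 80 = 556.75, so d = 111.35 px.

111.35 px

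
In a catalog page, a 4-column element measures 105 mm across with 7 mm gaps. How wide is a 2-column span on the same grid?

4 columns + 3 gaps: 4c + 3·7 = 105.
4c = 105 − 21 = 84, so c = 21 mm.
2-column span = 2·21 + 1·7 = 49 mm.

49 mm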